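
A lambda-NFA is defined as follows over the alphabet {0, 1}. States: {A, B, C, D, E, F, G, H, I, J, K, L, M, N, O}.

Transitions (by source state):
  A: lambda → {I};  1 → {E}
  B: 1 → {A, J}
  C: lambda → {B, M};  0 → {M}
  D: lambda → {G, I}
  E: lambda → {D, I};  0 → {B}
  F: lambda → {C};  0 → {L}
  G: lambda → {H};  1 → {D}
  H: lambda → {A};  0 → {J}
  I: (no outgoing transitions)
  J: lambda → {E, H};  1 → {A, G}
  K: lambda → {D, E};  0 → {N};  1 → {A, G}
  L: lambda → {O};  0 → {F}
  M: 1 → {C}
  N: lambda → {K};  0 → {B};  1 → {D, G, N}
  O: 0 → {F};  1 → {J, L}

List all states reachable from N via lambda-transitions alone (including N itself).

Start with {N}.
From N via lambda: add K.
From K via lambda: add D, E.
From D via lambda: add G, I.
From G via lambda: add H.
From H via lambda: add A.
No new states can be added; the closed set is {A, D, E, G, H, I, K, N}.

{A, D, E, G, H, I, K, N}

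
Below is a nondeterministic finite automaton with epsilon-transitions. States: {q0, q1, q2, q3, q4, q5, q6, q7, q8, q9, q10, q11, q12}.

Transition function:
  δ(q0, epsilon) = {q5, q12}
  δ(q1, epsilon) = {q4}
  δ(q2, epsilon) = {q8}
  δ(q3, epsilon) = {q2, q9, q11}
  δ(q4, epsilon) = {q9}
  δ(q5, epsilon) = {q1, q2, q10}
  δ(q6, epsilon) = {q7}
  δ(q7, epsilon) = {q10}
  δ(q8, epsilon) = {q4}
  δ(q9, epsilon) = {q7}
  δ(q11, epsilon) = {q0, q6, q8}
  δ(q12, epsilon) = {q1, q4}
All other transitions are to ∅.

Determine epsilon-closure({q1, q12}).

{q1, q4, q7, q9, q10, q12}

Start with {q1, q12}.
From q1 via epsilon: add q4.
From q4 via epsilon: add q9.
From q9 via epsilon: add q7.
From q7 via epsilon: add q10.
No new states can be added; the closed set is {q1, q4, q7, q9, q10, q12}.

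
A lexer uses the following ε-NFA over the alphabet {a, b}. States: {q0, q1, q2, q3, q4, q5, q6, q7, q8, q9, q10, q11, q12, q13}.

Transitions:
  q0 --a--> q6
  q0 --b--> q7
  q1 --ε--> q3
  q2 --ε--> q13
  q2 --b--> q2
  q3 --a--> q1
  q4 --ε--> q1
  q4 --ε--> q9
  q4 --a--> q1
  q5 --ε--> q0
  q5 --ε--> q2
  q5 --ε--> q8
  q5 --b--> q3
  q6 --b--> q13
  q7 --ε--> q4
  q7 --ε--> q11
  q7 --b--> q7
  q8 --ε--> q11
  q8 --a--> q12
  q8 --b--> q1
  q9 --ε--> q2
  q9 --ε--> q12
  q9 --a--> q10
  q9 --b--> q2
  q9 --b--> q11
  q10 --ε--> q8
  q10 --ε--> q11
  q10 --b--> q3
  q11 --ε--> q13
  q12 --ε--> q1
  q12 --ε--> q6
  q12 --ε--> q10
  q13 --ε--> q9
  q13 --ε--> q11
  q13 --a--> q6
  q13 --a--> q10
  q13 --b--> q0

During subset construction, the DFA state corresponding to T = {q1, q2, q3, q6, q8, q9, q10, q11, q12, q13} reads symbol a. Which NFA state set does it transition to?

{q1, q2, q3, q6, q8, q9, q10, q11, q12, q13}

q3 on a → {q1}.
q8 on a → {q12}.
q9 on a → {q10}.
q13 on a → {q6, q10}.
No a-transition from q1, q2, q6, q10, q11, q12.
Union after reading a: {q1, q6, q10, q12}.
Now take the ε-closure:
From q1 via ε: add q3.
From q10 via ε: add q8, q11.
From q11 via ε: add q13.
From q13 via ε: add q9.
From q9 via ε: add q2.
No new states can be added; the closed set is {q1, q2, q3, q6, q8, q9, q10, q11, q12, q13}.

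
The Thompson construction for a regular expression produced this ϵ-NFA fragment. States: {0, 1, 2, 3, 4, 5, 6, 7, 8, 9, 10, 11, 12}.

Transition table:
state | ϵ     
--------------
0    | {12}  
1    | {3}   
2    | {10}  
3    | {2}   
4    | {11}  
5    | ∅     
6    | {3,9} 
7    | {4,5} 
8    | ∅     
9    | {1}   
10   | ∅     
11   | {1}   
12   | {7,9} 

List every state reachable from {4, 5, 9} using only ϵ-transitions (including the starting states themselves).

{1, 2, 3, 4, 5, 9, 10, 11}

Start with {4, 5, 9}.
From 4 via ϵ: add 11.
From 9 via ϵ: add 1.
From 1 via ϵ: add 3.
From 3 via ϵ: add 2.
From 2 via ϵ: add 10.
No new states can be added; the closed set is {1, 2, 3, 4, 5, 9, 10, 11}.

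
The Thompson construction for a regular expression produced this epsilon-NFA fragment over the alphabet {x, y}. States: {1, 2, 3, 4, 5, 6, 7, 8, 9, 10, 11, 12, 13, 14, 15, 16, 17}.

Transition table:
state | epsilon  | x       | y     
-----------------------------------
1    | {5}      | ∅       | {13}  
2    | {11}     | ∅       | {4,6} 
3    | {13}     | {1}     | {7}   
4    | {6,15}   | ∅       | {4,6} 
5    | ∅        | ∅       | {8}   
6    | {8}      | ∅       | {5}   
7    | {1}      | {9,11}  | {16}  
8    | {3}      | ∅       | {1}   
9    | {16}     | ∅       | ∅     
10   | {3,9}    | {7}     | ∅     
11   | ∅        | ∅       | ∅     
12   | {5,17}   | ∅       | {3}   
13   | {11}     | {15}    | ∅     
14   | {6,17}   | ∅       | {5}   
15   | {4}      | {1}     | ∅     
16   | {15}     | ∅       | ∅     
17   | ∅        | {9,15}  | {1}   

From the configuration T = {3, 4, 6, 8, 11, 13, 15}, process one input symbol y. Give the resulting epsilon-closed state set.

3 on y → {7}.
4 on y → {4, 6}.
6 on y → {5}.
8 on y → {1}.
No y-transition from 11, 13, 15.
Union after reading y: {1, 4, 5, 6, 7}.
Now take the epsilon-closure:
From 4 via epsilon: add 15.
From 6 via epsilon: add 8.
From 8 via epsilon: add 3.
From 3 via epsilon: add 13.
From 13 via epsilon: add 11.
No new states can be added; the closed set is {1, 3, 4, 5, 6, 7, 8, 11, 13, 15}.

{1, 3, 4, 5, 6, 7, 8, 11, 13, 15}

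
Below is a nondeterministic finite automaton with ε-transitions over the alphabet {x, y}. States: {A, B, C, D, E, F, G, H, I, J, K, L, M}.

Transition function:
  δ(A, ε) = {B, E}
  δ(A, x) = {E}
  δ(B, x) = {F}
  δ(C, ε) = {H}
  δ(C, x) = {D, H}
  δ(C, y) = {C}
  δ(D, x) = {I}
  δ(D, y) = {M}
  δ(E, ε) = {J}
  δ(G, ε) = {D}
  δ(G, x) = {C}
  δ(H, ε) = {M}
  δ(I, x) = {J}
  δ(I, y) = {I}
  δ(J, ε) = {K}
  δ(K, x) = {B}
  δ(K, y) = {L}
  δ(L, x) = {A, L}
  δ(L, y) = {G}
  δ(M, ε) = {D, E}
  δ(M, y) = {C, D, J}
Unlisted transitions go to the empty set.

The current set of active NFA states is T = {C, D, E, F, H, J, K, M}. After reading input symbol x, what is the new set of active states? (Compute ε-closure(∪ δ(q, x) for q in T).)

C on x → {D, H}.
D on x → {I}.
K on x → {B}.
No x-transition from E, F, H, J, M.
Union after reading x: {B, D, H, I}.
Now take the ε-closure:
From H via ε: add M.
From M via ε: add E.
From E via ε: add J.
From J via ε: add K.
No new states can be added; the closed set is {B, D, E, H, I, J, K, M}.

{B, D, E, H, I, J, K, M}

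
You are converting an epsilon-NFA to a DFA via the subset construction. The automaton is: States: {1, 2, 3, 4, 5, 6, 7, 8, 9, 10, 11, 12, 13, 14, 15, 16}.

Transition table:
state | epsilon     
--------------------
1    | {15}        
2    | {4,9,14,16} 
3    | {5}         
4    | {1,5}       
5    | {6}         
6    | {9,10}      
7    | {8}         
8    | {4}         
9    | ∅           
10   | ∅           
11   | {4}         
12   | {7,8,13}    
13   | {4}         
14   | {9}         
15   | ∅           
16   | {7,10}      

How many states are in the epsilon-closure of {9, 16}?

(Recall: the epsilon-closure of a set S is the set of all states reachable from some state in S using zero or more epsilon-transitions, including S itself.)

Start with {9, 16}.
From 16 via epsilon: add 7, 10.
From 7 via epsilon: add 8.
From 8 via epsilon: add 4.
From 4 via epsilon: add 1, 5.
From 1 via epsilon: add 15.
From 5 via epsilon: add 6.
epsilon-closure = {1, 4, 5, 6, 7, 8, 9, 10, 15, 16}, which has 10 states.

10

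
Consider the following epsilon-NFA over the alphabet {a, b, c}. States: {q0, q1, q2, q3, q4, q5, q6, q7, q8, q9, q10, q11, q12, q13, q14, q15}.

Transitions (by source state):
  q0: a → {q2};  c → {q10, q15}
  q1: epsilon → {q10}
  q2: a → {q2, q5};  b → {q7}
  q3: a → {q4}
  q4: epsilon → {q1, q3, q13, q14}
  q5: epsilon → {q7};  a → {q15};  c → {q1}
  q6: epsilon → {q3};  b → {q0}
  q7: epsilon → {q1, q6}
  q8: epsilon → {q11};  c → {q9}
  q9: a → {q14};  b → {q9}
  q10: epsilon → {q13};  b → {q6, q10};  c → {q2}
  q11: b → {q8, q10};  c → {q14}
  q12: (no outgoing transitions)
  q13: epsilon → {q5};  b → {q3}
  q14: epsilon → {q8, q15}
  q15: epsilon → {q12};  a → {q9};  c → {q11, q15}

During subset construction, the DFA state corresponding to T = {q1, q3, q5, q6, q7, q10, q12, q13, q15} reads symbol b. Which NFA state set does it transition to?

q6 on b → {q0}.
q10 on b → {q6, q10}.
q13 on b → {q3}.
No b-transition from q1, q3, q5, q7, q12, q15.
Union after reading b: {q0, q3, q6, q10}.
Now take the epsilon-closure:
From q10 via epsilon: add q13.
From q13 via epsilon: add q5.
From q5 via epsilon: add q7.
From q7 via epsilon: add q1.
No new states can be added; the closed set is {q0, q1, q3, q5, q6, q7, q10, q13}.

{q0, q1, q3, q5, q6, q7, q10, q13}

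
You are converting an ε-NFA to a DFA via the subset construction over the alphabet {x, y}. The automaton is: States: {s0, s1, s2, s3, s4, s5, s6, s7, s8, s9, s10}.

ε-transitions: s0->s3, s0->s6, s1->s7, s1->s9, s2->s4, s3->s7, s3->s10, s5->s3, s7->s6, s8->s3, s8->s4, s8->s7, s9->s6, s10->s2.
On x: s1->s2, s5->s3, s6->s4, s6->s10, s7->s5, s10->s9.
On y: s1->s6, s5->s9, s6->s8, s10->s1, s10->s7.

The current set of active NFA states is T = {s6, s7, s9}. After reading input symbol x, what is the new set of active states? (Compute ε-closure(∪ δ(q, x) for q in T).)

{s2, s3, s4, s5, s6, s7, s10}

s6 on x → {s4, s10}.
s7 on x → {s5}.
No x-transition from s9.
Union after reading x: {s4, s5, s10}.
Now take the ε-closure:
From s5 via ε: add s3.
From s10 via ε: add s2.
From s3 via ε: add s7.
From s7 via ε: add s6.
No new states can be added; the closed set is {s2, s3, s4, s5, s6, s7, s10}.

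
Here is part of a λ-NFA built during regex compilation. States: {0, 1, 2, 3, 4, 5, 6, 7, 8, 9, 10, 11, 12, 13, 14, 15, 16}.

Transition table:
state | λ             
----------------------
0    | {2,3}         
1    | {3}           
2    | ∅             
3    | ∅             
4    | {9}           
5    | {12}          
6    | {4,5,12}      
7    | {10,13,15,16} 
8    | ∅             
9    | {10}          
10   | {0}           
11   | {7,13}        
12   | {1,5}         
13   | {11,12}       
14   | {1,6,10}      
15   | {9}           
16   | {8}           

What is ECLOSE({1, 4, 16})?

{0, 1, 2, 3, 4, 8, 9, 10, 16}

Start with {1, 4, 16}.
From 1 via λ: add 3.
From 4 via λ: add 9.
From 16 via λ: add 8.
From 9 via λ: add 10.
From 10 via λ: add 0.
From 0 via λ: add 2.
No new states can be added; the closed set is {0, 1, 2, 3, 4, 8, 9, 10, 16}.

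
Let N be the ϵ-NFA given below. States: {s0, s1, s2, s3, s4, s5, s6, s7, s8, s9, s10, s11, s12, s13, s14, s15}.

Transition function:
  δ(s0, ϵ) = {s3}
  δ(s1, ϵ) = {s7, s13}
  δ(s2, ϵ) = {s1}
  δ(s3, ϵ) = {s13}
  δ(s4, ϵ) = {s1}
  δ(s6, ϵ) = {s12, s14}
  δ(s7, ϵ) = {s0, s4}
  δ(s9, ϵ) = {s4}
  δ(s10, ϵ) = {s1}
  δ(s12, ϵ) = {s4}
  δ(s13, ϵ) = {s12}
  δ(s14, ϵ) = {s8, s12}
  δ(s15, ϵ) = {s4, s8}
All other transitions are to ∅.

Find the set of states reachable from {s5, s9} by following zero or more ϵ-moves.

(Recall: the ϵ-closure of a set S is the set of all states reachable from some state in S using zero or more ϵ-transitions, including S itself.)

{s0, s1, s3, s4, s5, s7, s9, s12, s13}

Start with {s5, s9}.
From s9 via ϵ: add s4.
From s4 via ϵ: add s1.
From s1 via ϵ: add s7, s13.
From s7 via ϵ: add s0.
From s13 via ϵ: add s12.
From s0 via ϵ: add s3.
No new states can be added; the closed set is {s0, s1, s3, s4, s5, s7, s9, s12, s13}.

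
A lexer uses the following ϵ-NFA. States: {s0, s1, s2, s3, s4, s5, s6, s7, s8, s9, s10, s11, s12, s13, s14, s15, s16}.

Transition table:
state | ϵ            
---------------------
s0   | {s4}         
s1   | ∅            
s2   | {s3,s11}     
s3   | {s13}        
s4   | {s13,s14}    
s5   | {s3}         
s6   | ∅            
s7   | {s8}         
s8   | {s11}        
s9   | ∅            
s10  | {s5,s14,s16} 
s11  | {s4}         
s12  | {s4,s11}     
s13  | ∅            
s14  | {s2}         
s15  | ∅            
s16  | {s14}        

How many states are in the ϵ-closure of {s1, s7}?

9

Start with {s1, s7}.
From s7 via ϵ: add s8.
From s8 via ϵ: add s11.
From s11 via ϵ: add s4.
From s4 via ϵ: add s13, s14.
From s14 via ϵ: add s2.
From s2 via ϵ: add s3.
ϵ-closure = {s1, s2, s3, s4, s7, s8, s11, s13, s14}, which has 9 states.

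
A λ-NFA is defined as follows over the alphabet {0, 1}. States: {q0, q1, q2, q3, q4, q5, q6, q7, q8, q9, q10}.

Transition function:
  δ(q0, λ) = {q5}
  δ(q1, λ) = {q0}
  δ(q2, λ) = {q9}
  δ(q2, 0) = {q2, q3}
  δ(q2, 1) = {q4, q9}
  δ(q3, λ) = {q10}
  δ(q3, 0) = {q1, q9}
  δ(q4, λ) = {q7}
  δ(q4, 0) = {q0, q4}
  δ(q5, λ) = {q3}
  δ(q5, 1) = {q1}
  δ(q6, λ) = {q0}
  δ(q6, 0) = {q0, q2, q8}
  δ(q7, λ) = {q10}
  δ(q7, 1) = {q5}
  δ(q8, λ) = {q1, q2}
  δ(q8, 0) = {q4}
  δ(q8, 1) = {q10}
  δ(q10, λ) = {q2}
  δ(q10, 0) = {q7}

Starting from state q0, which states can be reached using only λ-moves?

{q0, q2, q3, q5, q9, q10}

Start with {q0}.
From q0 via λ: add q5.
From q5 via λ: add q3.
From q3 via λ: add q10.
From q10 via λ: add q2.
From q2 via λ: add q9.
No new states can be added; the closed set is {q0, q2, q3, q5, q9, q10}.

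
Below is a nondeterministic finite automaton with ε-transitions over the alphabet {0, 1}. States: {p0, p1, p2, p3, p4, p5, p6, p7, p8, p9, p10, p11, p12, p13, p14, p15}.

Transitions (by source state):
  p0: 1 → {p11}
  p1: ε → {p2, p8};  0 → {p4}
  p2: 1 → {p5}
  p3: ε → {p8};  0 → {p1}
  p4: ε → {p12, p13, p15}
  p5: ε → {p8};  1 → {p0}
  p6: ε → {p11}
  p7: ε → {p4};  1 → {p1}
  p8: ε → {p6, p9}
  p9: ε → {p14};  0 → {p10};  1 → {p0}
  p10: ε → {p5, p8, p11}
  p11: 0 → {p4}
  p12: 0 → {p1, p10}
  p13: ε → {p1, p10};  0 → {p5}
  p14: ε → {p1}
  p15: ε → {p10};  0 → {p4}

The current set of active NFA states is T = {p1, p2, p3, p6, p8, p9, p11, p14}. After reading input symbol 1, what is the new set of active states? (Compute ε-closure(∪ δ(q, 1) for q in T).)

p2 on 1 → {p5}.
p9 on 1 → {p0}.
No 1-transition from p1, p3, p6, p8, p11, p14.
Union after reading 1: {p0, p5}.
Now take the ε-closure:
From p5 via ε: add p8.
From p8 via ε: add p6, p9.
From p6 via ε: add p11.
From p9 via ε: add p14.
From p14 via ε: add p1.
From p1 via ε: add p2.
No new states can be added; the closed set is {p0, p1, p2, p5, p6, p8, p9, p11, p14}.

{p0, p1, p2, p5, p6, p8, p9, p11, p14}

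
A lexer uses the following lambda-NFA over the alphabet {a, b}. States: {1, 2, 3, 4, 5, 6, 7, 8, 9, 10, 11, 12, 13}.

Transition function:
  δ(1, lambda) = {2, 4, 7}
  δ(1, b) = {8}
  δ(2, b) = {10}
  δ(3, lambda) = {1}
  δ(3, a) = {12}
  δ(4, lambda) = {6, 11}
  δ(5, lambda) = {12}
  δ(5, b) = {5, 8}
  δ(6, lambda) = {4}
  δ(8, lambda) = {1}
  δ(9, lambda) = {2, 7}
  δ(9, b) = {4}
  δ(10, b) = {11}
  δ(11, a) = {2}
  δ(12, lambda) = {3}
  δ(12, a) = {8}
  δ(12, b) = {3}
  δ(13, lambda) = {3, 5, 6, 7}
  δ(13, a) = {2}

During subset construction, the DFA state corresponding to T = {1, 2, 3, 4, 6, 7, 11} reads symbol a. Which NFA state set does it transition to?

{1, 2, 3, 4, 6, 7, 11, 12}

3 on a → {12}.
11 on a → {2}.
No a-transition from 1, 2, 4, 6, 7.
Union after reading a: {2, 12}.
Now take the lambda-closure:
From 12 via lambda: add 3.
From 3 via lambda: add 1.
From 1 via lambda: add 4, 7.
From 4 via lambda: add 6, 11.
No new states can be added; the closed set is {1, 2, 3, 4, 6, 7, 11, 12}.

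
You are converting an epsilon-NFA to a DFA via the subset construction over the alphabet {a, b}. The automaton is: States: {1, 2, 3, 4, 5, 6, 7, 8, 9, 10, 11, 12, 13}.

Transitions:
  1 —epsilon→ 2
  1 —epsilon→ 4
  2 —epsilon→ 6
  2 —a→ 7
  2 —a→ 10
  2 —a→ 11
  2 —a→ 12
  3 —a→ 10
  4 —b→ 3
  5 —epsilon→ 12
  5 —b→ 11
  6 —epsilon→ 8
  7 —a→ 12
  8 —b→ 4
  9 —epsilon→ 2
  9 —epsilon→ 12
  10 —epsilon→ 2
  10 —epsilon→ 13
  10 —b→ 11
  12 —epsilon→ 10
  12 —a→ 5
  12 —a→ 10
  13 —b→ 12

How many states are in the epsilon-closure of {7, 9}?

8

Start with {7, 9}.
From 9 via epsilon: add 2, 12.
From 2 via epsilon: add 6.
From 12 via epsilon: add 10.
From 6 via epsilon: add 8.
From 10 via epsilon: add 13.
epsilon-closure = {2, 6, 7, 8, 9, 10, 12, 13}, which has 8 states.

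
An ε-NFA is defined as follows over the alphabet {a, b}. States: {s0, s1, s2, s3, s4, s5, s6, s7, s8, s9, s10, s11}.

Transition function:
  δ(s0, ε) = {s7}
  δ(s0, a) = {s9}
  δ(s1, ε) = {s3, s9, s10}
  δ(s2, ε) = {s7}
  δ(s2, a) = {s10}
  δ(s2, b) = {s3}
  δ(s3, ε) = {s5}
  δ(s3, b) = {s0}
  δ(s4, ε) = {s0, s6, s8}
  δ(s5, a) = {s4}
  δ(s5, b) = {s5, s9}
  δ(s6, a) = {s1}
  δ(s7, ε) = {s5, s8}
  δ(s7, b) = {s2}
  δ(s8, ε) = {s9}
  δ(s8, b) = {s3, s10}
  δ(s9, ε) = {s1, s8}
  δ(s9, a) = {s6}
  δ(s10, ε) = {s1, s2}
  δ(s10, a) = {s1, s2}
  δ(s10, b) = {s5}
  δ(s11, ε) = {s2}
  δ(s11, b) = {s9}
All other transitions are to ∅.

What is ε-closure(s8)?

{s1, s2, s3, s5, s7, s8, s9, s10}

Start with {s8}.
From s8 via ε: add s9.
From s9 via ε: add s1.
From s1 via ε: add s3, s10.
From s3 via ε: add s5.
From s10 via ε: add s2.
From s2 via ε: add s7.
No new states can be added; the closed set is {s1, s2, s3, s5, s7, s8, s9, s10}.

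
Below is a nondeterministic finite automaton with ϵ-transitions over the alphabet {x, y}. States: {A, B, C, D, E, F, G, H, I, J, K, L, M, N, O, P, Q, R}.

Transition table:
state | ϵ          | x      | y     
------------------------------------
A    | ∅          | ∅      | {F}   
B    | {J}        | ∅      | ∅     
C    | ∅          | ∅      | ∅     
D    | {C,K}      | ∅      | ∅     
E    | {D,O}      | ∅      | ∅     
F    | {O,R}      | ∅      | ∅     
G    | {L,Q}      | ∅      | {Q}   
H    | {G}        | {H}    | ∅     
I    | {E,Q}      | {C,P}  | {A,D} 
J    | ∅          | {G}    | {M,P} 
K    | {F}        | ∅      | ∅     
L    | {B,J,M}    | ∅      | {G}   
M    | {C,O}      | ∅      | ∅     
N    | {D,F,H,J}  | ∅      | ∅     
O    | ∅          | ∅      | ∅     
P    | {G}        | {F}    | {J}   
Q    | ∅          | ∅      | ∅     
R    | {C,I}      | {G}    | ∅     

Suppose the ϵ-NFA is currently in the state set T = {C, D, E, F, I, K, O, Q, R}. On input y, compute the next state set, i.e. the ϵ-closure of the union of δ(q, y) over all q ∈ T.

I on y → {A, D}.
No y-transition from C, D, E, F, K, O, Q, R.
Union after reading y: {A, D}.
Now take the ϵ-closure:
From D via ϵ: add C, K.
From K via ϵ: add F.
From F via ϵ: add O, R.
From R via ϵ: add I.
From I via ϵ: add E, Q.
No new states can be added; the closed set is {A, C, D, E, F, I, K, O, Q, R}.

{A, C, D, E, F, I, K, O, Q, R}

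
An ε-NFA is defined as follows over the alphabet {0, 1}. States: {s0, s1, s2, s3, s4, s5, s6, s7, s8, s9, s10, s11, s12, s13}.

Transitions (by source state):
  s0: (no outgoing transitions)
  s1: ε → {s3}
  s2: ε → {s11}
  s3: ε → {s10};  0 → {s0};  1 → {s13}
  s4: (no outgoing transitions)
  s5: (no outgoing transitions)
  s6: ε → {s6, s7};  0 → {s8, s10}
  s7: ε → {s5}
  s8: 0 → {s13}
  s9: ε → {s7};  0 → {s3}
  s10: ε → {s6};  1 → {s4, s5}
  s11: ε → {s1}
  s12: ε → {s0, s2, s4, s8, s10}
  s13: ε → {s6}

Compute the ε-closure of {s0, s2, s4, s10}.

{s0, s1, s2, s3, s4, s5, s6, s7, s10, s11}

Start with {s0, s2, s4, s10}.
From s2 via ε: add s11.
From s10 via ε: add s6.
From s6 via ε: add s7.
From s11 via ε: add s1.
From s1 via ε: add s3.
From s7 via ε: add s5.
No new states can be added; the closed set is {s0, s1, s2, s3, s4, s5, s6, s7, s10, s11}.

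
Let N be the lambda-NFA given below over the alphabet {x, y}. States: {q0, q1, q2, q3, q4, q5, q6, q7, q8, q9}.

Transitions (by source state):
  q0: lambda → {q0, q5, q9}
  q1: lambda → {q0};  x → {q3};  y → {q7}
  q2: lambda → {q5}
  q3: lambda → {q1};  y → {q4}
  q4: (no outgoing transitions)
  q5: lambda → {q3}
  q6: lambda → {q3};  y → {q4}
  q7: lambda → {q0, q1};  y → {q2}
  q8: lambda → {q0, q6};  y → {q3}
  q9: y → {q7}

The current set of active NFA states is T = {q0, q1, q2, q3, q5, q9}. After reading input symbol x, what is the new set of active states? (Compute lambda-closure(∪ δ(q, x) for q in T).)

q1 on x → {q3}.
No x-transition from q0, q2, q3, q5, q9.
Union after reading x: {q3}.
Now take the lambda-closure:
From q3 via lambda: add q1.
From q1 via lambda: add q0.
From q0 via lambda: add q5, q9.
No new states can be added; the closed set is {q0, q1, q3, q5, q9}.

{q0, q1, q3, q5, q9}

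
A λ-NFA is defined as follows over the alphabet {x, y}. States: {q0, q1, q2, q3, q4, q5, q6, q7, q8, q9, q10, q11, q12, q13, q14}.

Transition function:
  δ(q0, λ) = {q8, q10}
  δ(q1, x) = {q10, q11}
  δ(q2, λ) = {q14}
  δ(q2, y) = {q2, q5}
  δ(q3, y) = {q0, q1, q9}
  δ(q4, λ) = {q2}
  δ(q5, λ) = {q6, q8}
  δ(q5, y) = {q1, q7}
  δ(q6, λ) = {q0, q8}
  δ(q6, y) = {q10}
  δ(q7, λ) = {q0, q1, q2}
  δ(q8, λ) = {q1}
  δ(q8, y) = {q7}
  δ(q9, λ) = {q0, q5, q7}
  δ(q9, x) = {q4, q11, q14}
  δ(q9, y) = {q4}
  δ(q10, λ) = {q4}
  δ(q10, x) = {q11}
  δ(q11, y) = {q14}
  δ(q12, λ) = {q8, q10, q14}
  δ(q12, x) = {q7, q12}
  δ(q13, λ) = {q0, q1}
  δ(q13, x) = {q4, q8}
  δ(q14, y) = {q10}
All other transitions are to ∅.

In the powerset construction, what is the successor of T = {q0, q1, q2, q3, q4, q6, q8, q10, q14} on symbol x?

{q2, q4, q10, q11, q14}

q1 on x → {q10, q11}.
q10 on x → {q11}.
No x-transition from q0, q2, q3, q4, q6, q8, q14.
Union after reading x: {q10, q11}.
Now take the λ-closure:
From q10 via λ: add q4.
From q4 via λ: add q2.
From q2 via λ: add q14.
No new states can be added; the closed set is {q2, q4, q10, q11, q14}.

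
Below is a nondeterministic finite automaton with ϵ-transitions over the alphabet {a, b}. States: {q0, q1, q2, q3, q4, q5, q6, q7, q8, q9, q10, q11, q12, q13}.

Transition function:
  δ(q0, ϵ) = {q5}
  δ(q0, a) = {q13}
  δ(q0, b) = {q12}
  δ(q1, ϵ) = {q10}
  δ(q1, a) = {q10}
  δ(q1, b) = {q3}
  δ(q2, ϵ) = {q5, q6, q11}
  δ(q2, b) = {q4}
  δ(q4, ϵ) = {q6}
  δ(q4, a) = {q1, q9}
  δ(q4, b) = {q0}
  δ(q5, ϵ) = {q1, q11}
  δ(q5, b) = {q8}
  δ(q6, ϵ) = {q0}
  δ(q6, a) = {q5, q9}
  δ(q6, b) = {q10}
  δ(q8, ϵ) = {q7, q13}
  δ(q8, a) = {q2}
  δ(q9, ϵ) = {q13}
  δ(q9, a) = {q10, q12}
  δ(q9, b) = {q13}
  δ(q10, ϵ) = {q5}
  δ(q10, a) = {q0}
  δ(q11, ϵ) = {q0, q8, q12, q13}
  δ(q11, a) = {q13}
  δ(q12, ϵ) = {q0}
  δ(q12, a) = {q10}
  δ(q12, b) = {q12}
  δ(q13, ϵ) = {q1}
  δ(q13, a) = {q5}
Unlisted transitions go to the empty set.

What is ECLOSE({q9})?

{q0, q1, q5, q7, q8, q9, q10, q11, q12, q13}

Start with {q9}.
From q9 via ϵ: add q13.
From q13 via ϵ: add q1.
From q1 via ϵ: add q10.
From q10 via ϵ: add q5.
From q5 via ϵ: add q11.
From q11 via ϵ: add q0, q8, q12.
From q8 via ϵ: add q7.
No new states can be added; the closed set is {q0, q1, q5, q7, q8, q9, q10, q11, q12, q13}.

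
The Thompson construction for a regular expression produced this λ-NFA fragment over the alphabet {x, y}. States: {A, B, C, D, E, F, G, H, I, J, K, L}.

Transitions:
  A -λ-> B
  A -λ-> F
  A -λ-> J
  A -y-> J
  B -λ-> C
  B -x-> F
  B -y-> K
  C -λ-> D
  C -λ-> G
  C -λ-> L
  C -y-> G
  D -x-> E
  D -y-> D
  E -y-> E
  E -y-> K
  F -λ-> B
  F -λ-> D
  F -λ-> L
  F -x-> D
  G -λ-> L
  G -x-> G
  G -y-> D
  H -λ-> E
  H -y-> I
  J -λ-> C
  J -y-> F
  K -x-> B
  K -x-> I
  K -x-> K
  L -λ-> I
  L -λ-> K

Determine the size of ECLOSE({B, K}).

Start with {B, K}.
From B via λ: add C.
From C via λ: add D, G, L.
From L via λ: add I.
λ-closure = {B, C, D, G, I, K, L}, which has 7 states.

7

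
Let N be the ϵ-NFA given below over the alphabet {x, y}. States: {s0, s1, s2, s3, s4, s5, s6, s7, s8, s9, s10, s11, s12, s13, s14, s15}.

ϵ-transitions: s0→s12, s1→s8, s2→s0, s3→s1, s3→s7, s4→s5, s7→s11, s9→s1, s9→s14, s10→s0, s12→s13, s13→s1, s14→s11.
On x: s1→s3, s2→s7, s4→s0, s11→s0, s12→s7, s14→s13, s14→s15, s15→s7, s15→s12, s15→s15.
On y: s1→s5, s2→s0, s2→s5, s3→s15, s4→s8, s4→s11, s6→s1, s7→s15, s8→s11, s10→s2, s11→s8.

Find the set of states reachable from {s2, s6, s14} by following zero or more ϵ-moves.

{s0, s1, s2, s6, s8, s11, s12, s13, s14}

Start with {s2, s6, s14}.
From s2 via ϵ: add s0.
From s14 via ϵ: add s11.
From s0 via ϵ: add s12.
From s12 via ϵ: add s13.
From s13 via ϵ: add s1.
From s1 via ϵ: add s8.
No new states can be added; the closed set is {s0, s1, s2, s6, s8, s11, s12, s13, s14}.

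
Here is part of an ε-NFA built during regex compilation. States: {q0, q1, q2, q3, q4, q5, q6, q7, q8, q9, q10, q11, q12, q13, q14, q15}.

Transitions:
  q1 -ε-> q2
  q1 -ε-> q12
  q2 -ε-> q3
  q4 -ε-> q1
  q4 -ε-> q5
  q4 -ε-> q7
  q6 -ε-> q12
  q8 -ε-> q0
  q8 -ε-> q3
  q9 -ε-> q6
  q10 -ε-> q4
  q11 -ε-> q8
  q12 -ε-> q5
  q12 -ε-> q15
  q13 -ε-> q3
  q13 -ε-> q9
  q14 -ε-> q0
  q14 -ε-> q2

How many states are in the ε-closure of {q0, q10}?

10

Start with {q0, q10}.
From q10 via ε: add q4.
From q4 via ε: add q1, q5, q7.
From q1 via ε: add q2, q12.
From q2 via ε: add q3.
From q12 via ε: add q15.
ε-closure = {q0, q1, q2, q3, q4, q5, q7, q10, q12, q15}, which has 10 states.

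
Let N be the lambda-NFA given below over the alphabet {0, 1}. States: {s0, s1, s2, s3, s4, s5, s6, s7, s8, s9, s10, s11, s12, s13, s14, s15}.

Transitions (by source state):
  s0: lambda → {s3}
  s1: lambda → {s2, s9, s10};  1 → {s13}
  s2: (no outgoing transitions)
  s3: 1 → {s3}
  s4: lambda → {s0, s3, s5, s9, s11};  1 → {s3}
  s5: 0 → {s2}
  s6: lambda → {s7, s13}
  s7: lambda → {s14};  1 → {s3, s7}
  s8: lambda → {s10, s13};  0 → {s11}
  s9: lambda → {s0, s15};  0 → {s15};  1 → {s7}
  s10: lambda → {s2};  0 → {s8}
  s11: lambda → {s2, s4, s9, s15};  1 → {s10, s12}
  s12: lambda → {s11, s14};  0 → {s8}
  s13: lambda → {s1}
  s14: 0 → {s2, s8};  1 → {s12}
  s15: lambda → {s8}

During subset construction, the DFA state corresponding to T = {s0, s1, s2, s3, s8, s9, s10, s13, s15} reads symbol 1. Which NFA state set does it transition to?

{s0, s1, s2, s3, s7, s8, s9, s10, s13, s14, s15}

s1 on 1 → {s13}.
s3 on 1 → {s3}.
s9 on 1 → {s7}.
No 1-transition from s0, s2, s8, s10, s13, s15.
Union after reading 1: {s3, s7, s13}.
Now take the lambda-closure:
From s7 via lambda: add s14.
From s13 via lambda: add s1.
From s1 via lambda: add s2, s9, s10.
From s9 via lambda: add s0, s15.
From s15 via lambda: add s8.
No new states can be added; the closed set is {s0, s1, s2, s3, s7, s8, s9, s10, s13, s14, s15}.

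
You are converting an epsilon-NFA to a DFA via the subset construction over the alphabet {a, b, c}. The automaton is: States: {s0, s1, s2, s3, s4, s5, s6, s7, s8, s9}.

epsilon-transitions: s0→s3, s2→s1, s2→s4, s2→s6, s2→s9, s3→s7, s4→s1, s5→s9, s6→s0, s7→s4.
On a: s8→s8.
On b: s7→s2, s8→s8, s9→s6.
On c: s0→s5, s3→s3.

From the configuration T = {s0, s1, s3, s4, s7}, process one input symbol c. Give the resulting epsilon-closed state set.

s0 on c → {s5}.
s3 on c → {s3}.
No c-transition from s1, s4, s7.
Union after reading c: {s3, s5}.
Now take the epsilon-closure:
From s3 via epsilon: add s7.
From s5 via epsilon: add s9.
From s7 via epsilon: add s4.
From s4 via epsilon: add s1.
No new states can be added; the closed set is {s1, s3, s4, s5, s7, s9}.

{s1, s3, s4, s5, s7, s9}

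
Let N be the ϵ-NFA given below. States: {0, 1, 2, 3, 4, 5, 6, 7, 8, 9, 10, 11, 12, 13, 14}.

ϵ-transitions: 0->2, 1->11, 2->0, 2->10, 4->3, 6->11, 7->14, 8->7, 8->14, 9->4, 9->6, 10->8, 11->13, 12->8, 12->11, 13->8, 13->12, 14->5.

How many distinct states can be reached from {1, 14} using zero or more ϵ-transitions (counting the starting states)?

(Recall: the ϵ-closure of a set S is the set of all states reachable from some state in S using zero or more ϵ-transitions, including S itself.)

Start with {1, 14}.
From 1 via ϵ: add 11.
From 14 via ϵ: add 5.
From 11 via ϵ: add 13.
From 13 via ϵ: add 8, 12.
From 8 via ϵ: add 7.
ϵ-closure = {1, 5, 7, 8, 11, 12, 13, 14}, which has 8 states.

8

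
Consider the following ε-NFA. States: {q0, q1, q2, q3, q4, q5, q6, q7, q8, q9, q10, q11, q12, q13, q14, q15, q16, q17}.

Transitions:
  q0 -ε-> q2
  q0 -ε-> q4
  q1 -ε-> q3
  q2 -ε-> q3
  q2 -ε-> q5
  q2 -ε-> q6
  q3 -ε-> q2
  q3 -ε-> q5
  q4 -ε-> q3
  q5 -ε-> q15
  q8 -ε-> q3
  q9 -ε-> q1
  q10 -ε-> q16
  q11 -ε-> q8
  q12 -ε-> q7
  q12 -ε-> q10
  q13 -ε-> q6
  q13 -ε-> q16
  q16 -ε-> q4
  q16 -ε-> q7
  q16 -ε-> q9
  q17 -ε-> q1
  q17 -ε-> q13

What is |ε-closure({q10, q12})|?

12

Start with {q10, q12}.
From q10 via ε: add q16.
From q12 via ε: add q7.
From q16 via ε: add q4, q9.
From q4 via ε: add q3.
From q9 via ε: add q1.
From q3 via ε: add q2, q5.
From q2 via ε: add q6.
From q5 via ε: add q15.
ε-closure = {q1, q2, q3, q4, q5, q6, q7, q9, q10, q12, q15, q16}, which has 12 states.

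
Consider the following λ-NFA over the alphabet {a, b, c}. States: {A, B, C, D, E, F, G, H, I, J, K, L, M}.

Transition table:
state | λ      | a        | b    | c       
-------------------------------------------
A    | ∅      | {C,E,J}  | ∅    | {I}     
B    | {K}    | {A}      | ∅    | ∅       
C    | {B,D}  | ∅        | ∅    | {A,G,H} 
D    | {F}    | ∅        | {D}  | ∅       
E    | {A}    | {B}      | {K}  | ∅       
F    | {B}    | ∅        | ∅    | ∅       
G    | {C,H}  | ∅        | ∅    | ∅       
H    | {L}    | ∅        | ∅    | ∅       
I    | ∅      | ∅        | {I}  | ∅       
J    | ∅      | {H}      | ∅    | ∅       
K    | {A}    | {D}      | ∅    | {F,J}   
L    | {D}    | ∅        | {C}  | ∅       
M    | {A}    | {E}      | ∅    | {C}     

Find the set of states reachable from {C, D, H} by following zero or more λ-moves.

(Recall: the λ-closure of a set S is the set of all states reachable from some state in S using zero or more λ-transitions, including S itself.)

{A, B, C, D, F, H, K, L}

Start with {C, D, H}.
From C via λ: add B.
From D via λ: add F.
From H via λ: add L.
From B via λ: add K.
From K via λ: add A.
No new states can be added; the closed set is {A, B, C, D, F, H, K, L}.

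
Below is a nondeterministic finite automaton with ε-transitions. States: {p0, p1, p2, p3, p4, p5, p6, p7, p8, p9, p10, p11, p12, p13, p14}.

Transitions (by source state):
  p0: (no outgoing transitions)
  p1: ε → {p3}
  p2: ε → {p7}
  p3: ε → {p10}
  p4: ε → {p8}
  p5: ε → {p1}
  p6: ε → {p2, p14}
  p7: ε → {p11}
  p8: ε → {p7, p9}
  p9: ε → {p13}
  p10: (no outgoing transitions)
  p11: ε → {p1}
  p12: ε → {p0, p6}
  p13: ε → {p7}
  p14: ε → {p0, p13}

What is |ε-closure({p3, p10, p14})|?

8

Start with {p3, p10, p14}.
From p14 via ε: add p0, p13.
From p13 via ε: add p7.
From p7 via ε: add p11.
From p11 via ε: add p1.
ε-closure = {p0, p1, p3, p7, p10, p11, p13, p14}, which has 8 states.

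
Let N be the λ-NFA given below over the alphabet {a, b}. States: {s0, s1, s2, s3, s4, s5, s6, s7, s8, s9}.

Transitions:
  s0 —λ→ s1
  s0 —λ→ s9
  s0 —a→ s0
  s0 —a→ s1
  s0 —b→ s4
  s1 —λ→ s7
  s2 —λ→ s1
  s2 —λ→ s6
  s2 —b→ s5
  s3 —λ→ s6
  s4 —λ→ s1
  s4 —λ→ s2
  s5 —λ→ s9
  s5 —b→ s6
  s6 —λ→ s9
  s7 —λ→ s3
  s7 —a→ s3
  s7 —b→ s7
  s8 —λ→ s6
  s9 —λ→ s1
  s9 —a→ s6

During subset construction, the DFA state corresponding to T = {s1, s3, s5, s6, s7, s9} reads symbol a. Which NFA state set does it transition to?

s7 on a → {s3}.
s9 on a → {s6}.
No a-transition from s1, s3, s5, s6.
Union after reading a: {s3, s6}.
Now take the λ-closure:
From s6 via λ: add s9.
From s9 via λ: add s1.
From s1 via λ: add s7.
No new states can be added; the closed set is {s1, s3, s6, s7, s9}.

{s1, s3, s6, s7, s9}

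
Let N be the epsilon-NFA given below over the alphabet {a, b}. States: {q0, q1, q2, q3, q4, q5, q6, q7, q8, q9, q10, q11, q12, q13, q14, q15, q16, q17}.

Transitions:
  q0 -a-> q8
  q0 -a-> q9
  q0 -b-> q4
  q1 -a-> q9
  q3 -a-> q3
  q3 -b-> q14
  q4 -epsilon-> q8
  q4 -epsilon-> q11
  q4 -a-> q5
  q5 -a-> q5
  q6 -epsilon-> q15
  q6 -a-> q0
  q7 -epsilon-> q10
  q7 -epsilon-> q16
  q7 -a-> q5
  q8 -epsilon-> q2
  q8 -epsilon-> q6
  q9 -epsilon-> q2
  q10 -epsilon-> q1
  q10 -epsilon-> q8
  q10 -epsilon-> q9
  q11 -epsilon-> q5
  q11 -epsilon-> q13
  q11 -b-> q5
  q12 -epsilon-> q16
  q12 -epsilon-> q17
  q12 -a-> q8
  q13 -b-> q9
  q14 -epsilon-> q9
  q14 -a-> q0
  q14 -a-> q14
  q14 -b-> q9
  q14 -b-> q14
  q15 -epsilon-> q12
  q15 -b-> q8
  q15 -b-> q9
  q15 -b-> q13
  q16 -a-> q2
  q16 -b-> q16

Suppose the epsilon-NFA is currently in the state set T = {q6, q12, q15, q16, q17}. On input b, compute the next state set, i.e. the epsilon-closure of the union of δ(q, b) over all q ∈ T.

q15 on b → {q8, q9, q13}.
q16 on b → {q16}.
No b-transition from q6, q12, q17.
Union after reading b: {q8, q9, q13, q16}.
Now take the epsilon-closure:
From q8 via epsilon: add q2, q6.
From q6 via epsilon: add q15.
From q15 via epsilon: add q12.
From q12 via epsilon: add q17.
No new states can be added; the closed set is {q2, q6, q8, q9, q12, q13, q15, q16, q17}.

{q2, q6, q8, q9, q12, q13, q15, q16, q17}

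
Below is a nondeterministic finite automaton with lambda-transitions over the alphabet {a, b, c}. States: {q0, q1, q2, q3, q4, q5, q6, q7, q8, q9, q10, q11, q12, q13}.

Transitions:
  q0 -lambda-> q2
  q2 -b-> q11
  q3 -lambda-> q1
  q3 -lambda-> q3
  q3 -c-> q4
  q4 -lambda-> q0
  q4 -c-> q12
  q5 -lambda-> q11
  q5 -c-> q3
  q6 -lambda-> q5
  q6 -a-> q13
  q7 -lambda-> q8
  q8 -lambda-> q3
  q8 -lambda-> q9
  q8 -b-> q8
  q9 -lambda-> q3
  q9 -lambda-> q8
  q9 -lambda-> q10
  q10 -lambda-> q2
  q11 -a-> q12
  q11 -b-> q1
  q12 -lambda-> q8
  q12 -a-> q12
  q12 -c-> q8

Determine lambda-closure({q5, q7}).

{q1, q2, q3, q5, q7, q8, q9, q10, q11}

Start with {q5, q7}.
From q5 via lambda: add q11.
From q7 via lambda: add q8.
From q8 via lambda: add q3, q9.
From q3 via lambda: add q1.
From q9 via lambda: add q10.
From q10 via lambda: add q2.
No new states can be added; the closed set is {q1, q2, q3, q5, q7, q8, q9, q10, q11}.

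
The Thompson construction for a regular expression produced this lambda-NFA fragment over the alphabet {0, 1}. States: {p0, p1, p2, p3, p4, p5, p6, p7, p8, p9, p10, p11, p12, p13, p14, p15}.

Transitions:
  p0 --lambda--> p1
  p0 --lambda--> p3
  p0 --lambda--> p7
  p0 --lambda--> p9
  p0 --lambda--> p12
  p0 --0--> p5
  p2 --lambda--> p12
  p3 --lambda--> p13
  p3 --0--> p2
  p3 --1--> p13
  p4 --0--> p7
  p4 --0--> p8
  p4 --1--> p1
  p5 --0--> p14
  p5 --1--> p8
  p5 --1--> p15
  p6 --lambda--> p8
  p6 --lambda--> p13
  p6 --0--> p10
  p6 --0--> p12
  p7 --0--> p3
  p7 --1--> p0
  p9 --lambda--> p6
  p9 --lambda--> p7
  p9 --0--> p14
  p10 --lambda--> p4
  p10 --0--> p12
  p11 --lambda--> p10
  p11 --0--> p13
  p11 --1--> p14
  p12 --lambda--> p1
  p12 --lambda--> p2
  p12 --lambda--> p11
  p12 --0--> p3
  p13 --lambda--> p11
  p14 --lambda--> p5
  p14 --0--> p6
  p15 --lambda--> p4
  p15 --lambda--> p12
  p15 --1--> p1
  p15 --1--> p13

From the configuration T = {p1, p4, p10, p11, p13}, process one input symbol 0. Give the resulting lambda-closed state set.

p4 on 0 → {p7, p8}.
p10 on 0 → {p12}.
p11 on 0 → {p13}.
No 0-transition from p1, p13.
Union after reading 0: {p7, p8, p12, p13}.
Now take the lambda-closure:
From p12 via lambda: add p1, p2, p11.
From p11 via lambda: add p10.
From p10 via lambda: add p4.
No new states can be added; the closed set is {p1, p2, p4, p7, p8, p10, p11, p12, p13}.

{p1, p2, p4, p7, p8, p10, p11, p12, p13}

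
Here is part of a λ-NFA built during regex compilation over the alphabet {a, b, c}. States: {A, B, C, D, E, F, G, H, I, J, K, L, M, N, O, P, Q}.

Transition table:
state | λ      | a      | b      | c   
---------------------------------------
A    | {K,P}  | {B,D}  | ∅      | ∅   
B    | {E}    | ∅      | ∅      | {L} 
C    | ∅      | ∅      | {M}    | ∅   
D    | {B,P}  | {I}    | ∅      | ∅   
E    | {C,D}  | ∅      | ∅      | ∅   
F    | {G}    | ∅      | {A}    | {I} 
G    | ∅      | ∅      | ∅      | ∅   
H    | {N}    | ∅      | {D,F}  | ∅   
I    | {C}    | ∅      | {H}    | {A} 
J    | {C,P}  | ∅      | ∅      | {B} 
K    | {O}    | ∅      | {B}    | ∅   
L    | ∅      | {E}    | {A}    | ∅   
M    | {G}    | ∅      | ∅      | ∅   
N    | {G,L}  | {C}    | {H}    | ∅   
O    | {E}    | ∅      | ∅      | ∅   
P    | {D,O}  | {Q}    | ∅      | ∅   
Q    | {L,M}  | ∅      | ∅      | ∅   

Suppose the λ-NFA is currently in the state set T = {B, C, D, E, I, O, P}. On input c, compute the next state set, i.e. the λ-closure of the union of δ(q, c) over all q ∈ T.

{A, B, C, D, E, K, L, O, P}

B on c → {L}.
I on c → {A}.
No c-transition from C, D, E, O, P.
Union after reading c: {A, L}.
Now take the λ-closure:
From A via λ: add K, P.
From K via λ: add O.
From P via λ: add D.
From D via λ: add B.
From O via λ: add E.
From E via λ: add C.
No new states can be added; the closed set is {A, B, C, D, E, K, L, O, P}.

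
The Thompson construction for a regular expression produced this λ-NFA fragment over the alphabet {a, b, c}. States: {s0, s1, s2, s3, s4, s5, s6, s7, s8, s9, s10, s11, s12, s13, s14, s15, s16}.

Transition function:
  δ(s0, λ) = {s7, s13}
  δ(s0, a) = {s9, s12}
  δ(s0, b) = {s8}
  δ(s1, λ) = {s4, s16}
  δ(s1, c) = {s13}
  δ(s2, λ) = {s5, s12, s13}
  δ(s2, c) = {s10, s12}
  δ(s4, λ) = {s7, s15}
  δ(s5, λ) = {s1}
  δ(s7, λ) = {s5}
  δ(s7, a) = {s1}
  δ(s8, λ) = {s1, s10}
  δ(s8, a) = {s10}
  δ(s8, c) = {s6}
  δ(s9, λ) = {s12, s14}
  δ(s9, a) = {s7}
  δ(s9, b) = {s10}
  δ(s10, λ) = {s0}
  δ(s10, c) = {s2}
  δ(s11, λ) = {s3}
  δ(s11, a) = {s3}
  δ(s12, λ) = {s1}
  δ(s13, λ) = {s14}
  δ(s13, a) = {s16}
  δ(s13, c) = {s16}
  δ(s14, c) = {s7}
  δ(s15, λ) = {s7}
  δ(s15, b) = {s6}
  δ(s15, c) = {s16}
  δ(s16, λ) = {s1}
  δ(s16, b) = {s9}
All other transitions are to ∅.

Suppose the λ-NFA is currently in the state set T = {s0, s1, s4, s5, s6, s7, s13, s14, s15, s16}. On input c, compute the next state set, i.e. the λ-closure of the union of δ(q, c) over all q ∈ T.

{s1, s4, s5, s7, s13, s14, s15, s16}

s1 on c → {s13}.
s13 on c → {s16}.
s14 on c → {s7}.
s15 on c → {s16}.
No c-transition from s0, s4, s5, s6, s7, s16.
Union after reading c: {s7, s13, s16}.
Now take the λ-closure:
From s7 via λ: add s5.
From s13 via λ: add s14.
From s16 via λ: add s1.
From s1 via λ: add s4.
From s4 via λ: add s15.
No new states can be added; the closed set is {s1, s4, s5, s7, s13, s14, s15, s16}.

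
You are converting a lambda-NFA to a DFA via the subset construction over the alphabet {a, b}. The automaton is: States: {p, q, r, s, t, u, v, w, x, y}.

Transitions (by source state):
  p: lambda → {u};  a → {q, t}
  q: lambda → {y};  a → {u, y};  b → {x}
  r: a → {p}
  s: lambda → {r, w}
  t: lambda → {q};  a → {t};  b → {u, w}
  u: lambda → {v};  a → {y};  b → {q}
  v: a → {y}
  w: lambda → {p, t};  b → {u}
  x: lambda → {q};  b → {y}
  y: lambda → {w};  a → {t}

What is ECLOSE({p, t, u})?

Start with {p, t, u}.
From t via lambda: add q.
From u via lambda: add v.
From q via lambda: add y.
From y via lambda: add w.
No new states can be added; the closed set is {p, q, t, u, v, w, y}.

{p, q, t, u, v, w, y}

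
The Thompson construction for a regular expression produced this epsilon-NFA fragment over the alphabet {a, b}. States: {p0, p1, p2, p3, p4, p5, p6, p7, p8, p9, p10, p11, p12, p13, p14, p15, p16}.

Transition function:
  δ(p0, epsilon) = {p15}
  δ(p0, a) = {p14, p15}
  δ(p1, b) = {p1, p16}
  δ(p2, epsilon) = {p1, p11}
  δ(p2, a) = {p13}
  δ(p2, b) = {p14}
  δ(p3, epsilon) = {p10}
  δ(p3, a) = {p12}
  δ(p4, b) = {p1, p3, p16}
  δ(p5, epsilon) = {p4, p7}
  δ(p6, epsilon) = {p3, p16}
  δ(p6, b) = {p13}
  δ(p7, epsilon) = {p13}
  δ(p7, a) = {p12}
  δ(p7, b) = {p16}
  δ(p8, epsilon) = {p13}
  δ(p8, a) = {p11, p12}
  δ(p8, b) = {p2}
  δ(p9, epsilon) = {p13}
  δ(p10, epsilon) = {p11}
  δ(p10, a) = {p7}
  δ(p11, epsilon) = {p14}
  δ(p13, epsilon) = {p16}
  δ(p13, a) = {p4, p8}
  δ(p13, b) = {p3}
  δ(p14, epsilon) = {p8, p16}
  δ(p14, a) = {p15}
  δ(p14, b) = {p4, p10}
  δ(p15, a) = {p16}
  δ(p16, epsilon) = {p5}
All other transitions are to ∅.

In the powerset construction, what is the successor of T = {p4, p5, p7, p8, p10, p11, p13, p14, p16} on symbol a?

{p4, p5, p7, p8, p11, p12, p13, p14, p15, p16}

p7 on a → {p12}.
p8 on a → {p11, p12}.
p10 on a → {p7}.
p13 on a → {p4, p8}.
p14 on a → {p15}.
No a-transition from p4, p5, p11, p16.
Union after reading a: {p4, p7, p8, p11, p12, p15}.
Now take the epsilon-closure:
From p7 via epsilon: add p13.
From p11 via epsilon: add p14.
From p13 via epsilon: add p16.
From p16 via epsilon: add p5.
No new states can be added; the closed set is {p4, p5, p7, p8, p11, p12, p13, p14, p15, p16}.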